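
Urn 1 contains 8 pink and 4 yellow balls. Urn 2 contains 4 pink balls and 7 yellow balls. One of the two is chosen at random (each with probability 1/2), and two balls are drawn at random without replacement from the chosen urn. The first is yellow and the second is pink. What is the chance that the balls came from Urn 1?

P(E | Urn 1) = 8/33; P(E | Urn 2) = 14/55.
P(E) = 1/2·8/33 + 1/2·14/55 = 41/165.
By Bayes' rule, P(Urn 1 | E) = 4/33 / 41/165 = 20/41 ≈ 0.4878.

20/41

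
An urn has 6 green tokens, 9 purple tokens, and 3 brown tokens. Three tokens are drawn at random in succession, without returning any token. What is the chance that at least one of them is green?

Use the complement: P(at least one green) = 1 − P(no green).
P(none) = C(12,3)/C(18,3) = 220/816.
So P = 1 − 220/816 = 149/204 ≈ 0.7304.

149/204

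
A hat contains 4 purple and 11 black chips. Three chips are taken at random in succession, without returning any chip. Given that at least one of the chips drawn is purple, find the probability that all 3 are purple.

P(all 3 purple) = C(4,3)/C(15,3) = 4/455; P(at least one purple) = 1 − C(11,3)/C(15,3) = 58/91.
Since 'all 3 purple' ⊆ 'at least one purple', P(all 3 | at least one) = 4/455 / 58/91 = 2/145 ≈ 0.0138.

2/145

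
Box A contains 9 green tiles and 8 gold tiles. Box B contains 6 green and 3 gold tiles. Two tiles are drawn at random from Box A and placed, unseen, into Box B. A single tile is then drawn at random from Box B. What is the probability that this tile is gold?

67/187

Condition on how many of the transferred tiles are gold (from Box A: 8 gold of 17; then Box B has 11 total).
  0 gold: C(8,0)C(9,2)/C(17,2) = 9/34; then P = 3/11
  1 gold: C(8,1)C(9,1)/C(17,2) = 9/17; then P = 4/11
  2 gold: C(8,2)C(9,0)/C(17,2) = 7/34; then P = 5/11
P(gold from Box B) = 67/187 ≈ 0.3583.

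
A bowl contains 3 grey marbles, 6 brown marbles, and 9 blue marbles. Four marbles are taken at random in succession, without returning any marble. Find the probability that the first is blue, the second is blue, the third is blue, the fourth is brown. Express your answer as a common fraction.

Multiply the conditional probability of each draw in order, without replacement, so each draw removes one from its color and from the total.
P = (9/18) · (8/17) · (7/16) · (6/15) = 7/170 ≈ 0.0412.

7/170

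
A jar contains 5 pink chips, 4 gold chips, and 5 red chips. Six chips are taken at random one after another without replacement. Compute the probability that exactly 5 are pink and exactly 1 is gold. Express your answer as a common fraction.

Unordered draws without replacement: count favorable combinations over C(14,6).
Favorable = C(5,5) · C(4,1) · C(5,0) = 4; total = C(14,6) = 3003.
P = 4/3003 = 4/3003 ≈ 0.0013.

4/3003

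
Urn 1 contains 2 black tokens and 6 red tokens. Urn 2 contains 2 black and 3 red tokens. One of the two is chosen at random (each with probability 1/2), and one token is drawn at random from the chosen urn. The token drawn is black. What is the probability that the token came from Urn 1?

P(black | Urn 1) = 1/4; P(black | Urn 2) = 2/5.
P(black) = 1/2·1/4 + 1/2·2/5 = 13/40.
By Bayes' rule, P(Urn 1 | black) = 1/8 / 13/40 = 5/13 ≈ 0.3846.

5/13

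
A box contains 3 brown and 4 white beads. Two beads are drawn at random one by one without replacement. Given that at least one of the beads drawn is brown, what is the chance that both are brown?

1/5

P(both brown) = C(3,2)/C(7,2) = 1/7; P(at least one brown) = 1 − C(4,2)/C(7,2) = 5/7.
Since 'both brown' ⊆ 'at least one brown', P(both | at least one) = 1/7 / 5/7 = 1/5 ≈ 0.2000.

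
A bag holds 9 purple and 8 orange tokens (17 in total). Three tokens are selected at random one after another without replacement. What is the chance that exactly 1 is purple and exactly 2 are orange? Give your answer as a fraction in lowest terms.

Unordered draws without replacement: count favorable combinations over C(17,3).
Favorable = C(9,1) · C(8,2) = 252; total = C(17,3) = 680.
P = 252/680 = 63/170 ≈ 0.3706.

63/170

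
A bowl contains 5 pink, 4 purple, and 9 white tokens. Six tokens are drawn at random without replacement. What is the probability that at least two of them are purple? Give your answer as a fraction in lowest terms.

83/204

Sum the hypergeometric tail for j = 2,…,4 purple tokens.
Favorable = C(4,2)·C(14,4) + C(4,3)·C(14,3) + C(4,4)·C(14,2) = 7553; total = C(18,6) = 18564.
P = 7553/18564 = 83/204 ≈ 0.4069.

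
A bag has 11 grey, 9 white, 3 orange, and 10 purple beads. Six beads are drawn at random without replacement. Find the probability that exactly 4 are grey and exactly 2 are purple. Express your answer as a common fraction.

Unordered draws without replacement: count favorable combinations over C(33,6).
Favorable = C(11,4) · C(9,0) · C(3,0) · C(10,2) = 14850; total = C(33,6) = 1107568.
P = 14850/1107568 = 675/50344 ≈ 0.0134.

675/50344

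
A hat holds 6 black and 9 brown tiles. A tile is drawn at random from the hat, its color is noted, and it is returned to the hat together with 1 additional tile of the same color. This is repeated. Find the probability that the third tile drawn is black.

2/5

Sum over the four possibilities for the first two draws (black/not-black each), tracking how the black count and total change by +1 per draw.
P(third is black) = 2/5 ≈ 0.4000. (In a Pólya urn every draw has the same marginal probability 6/15.)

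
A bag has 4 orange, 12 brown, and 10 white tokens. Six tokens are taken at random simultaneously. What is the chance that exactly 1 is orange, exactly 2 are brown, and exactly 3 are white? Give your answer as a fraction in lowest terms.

288/2093

Unordered draws without replacement: count favorable combinations over C(26,6).
Favorable = C(4,1) · C(12,2) · C(10,3) = 31680; total = C(26,6) = 230230.
P = 31680/230230 = 288/2093 ≈ 0.1376.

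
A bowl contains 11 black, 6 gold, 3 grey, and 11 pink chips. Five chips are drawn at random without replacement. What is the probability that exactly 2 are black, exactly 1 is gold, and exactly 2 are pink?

Unordered draws without replacement: count favorable combinations over C(31,5).
Favorable = C(11,2) · C(6,1) · C(3,0) · C(11,2) = 18150; total = C(31,5) = 169911.
P = 18150/169911 = 6050/56637 ≈ 0.1068.

6050/56637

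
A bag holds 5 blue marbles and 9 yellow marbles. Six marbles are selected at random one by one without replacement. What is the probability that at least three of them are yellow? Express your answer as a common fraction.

Sum the hypergeometric tail for j = 3,…,6 yellow marbles.
Favorable = C(9,3)·C(5,3) + C(9,4)·C(5,2) + C(9,5)·C(5,1) + C(9,6)·C(5,0) = 2814; total = C(14,6) = 3003.
P = 2814/3003 = 134/143 ≈ 0.9371.

134/143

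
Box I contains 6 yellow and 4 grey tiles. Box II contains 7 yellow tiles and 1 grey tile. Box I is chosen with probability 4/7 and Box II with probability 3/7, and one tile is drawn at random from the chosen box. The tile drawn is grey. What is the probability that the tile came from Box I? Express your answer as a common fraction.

P(grey | Box I) = 2/5; P(grey | Box II) = 1/8.
P(grey) = 4/7·2/5 + 3/7·1/8 = 79/280.
By Bayes' rule, P(Box I | grey) = 8/35 / 79/280 = 64/79 ≈ 0.8101.

64/79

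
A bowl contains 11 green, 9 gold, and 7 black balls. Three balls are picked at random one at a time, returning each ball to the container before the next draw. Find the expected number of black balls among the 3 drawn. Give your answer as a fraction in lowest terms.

By linearity of expectation, E[X] = Σ P(draw i is black); each independent draw has P(black) = 7/27.
E[X] = 3 · 7/27 = 7/9 ≈ 0.7778.

7/9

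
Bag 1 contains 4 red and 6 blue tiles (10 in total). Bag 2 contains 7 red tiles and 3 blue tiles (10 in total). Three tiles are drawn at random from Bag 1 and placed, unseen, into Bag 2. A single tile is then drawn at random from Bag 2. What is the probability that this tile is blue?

Condition on how many of the transferred tiles are blue (from Bag 1: 6 blue of 10; then Bag 2 has 13 total).
  0 blue: C(6,0)C(4,3)/C(10,3) = 1/30; then P = 3/13
  1 blue: C(6,1)C(4,2)/C(10,3) = 3/10; then P = 4/13
  2 blue: C(6,2)C(4,1)/C(10,3) = 1/2; then P = 5/13
  3 blue: C(6,3)C(4,0)/C(10,3) = 1/6; then P = 6/13
P(blue from Bag 2) = 24/65 ≈ 0.3692.

24/65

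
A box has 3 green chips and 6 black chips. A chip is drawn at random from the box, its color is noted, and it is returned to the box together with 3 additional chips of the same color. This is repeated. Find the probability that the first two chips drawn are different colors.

Either green then black, or black then green; after the first draw the total is 12.
P = (3/9)·(6/12) + (6/9)·(3/12) = 1/3 ≈ 0.3333.

1/3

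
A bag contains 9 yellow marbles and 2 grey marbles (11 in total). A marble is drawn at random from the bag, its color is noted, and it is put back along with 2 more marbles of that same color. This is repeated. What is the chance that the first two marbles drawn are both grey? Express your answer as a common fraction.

After a grey draw the bag holds 4 grey out of 13.
P = (2/11)·(4/13) = 8/143 ≈ 0.0559.

8/143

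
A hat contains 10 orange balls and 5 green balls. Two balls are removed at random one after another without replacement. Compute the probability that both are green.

Multiply the conditional probability of each draw in order, without replacement, so each draw removes one from its color and from the total.
P = (5/15) · (4/14) = 2/21 ≈ 0.0952.

2/21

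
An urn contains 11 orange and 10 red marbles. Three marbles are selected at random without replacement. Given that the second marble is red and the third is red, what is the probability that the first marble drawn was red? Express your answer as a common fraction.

P(first=red and the second marble is red and the third is red) = (10/21)·(9/20)·(8/19) = 12/133.
P(E) = Σ over first color = 33/266 + 12/133 = 3/14.
By Bayes, P(first=red | E) = 12/133 / 3/14 = 8/19 ≈ 0.4211.

8/19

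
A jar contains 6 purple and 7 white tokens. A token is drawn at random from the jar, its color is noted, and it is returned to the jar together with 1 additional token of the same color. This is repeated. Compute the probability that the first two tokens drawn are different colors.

6/13

Either purple then white, or white then purple; after the first draw the total is 14.
P = (6/13)·(7/14) + (7/13)·(6/14) = 6/13 ≈ 0.4615.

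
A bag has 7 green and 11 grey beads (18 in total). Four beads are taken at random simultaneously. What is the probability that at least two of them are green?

35/68

Sum the hypergeometric tail for j = 2,…,4 green beads.
Favorable = C(7,2)·C(11,2) + C(7,3)·C(11,1) + C(7,4)·C(11,0) = 1575; total = C(18,4) = 3060.
P = 1575/3060 = 35/68 ≈ 0.5147.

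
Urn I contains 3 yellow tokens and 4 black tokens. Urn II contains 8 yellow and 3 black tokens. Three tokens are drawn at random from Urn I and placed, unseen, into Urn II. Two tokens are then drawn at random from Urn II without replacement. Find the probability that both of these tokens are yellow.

271/637

Condition on how many of the transferred tokens are yellow (from Urn I: 3 yellow of 7; then Urn II has 14 total).
  0 yellow: C(3,0)C(4,3)/C(7,3) = 4/35; then P = C(8,2)/C(14,2) = 4/13
  1 yellow: C(3,1)C(4,2)/C(7,3) = 18/35; then P = C(9,2)/C(14,2) = 36/91
  2 yellow: C(3,2)C(4,1)/C(7,3) = 12/35; then P = C(10,2)/C(14,2) = 45/91
  3 yellow: C(3,3)C(4,0)/C(7,3) = 1/35; then P = C(11,2)/C(14,2) = 55/91
P(both yellow) = 271/637 ≈ 0.4254.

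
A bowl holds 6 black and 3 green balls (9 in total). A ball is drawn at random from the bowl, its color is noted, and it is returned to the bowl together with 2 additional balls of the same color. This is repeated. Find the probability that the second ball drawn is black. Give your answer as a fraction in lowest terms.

2/3

Condition on the first draw. If first is black (prob 6/9), second-black has prob (8)/(11); if not (prob 3/9), it has prob 6/(11).
P = (6/9)·(8/11) + (3/9)·(6/11) = 2/3 ≈ 0.6667.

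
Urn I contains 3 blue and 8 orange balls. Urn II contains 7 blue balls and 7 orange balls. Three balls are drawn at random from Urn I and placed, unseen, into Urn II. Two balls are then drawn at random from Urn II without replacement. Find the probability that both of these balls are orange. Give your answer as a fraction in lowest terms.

Condition on how many of the transferred balls are orange (from Urn I: 8 orange of 11; then Urn II has 17 total).
  0 orange: C(8,0)C(3,3)/C(11,3) = 1/165; then P = C(7,2)/C(17,2) = 21/136
  1 orange: C(8,1)C(3,2)/C(11,3) = 8/55; then P = C(8,2)/C(17,2) = 7/34
  2 orange: C(8,2)C(3,1)/C(11,3) = 28/55; then P = C(9,2)/C(17,2) = 9/34
  3 orange: C(8,3)C(3,0)/C(11,3) = 56/165; then P = C(10,2)/C(17,2) = 45/136
P(both orange) = 189/680 ≈ 0.2779.

189/680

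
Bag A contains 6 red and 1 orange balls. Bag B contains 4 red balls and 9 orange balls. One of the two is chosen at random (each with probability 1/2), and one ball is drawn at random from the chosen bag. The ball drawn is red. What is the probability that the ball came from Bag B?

P(red | Bag A) = 6/7; P(red | Bag B) = 4/13.
P(red) = 1/2·6/7 + 1/2·4/13 = 53/91.
By Bayes' rule, P(Bag B | red) = 2/13 / 53/91 = 14/53 ≈ 0.2642.

14/53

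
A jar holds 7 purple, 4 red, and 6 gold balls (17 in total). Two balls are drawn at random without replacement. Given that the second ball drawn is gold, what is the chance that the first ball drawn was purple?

P(first=purple and the second ball drawn is gold) = (7/17)·(6/16) = 21/136.
P(the second ball drawn is gold) = Σ over first color = 21/136 + 3/34 + 15/136 = 6/17.
By Bayes, P(first=purple | the second ball drawn is gold) = 21/136 / 6/17 = 7/16 ≈ 0.4375.

7/16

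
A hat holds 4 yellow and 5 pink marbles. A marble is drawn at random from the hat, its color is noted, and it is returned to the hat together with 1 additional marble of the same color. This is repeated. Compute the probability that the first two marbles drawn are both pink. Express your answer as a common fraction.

1/3

After a pink draw the hat holds 6 pink out of 10.
P = (5/9)·(6/10) = 1/3 ≈ 0.3333.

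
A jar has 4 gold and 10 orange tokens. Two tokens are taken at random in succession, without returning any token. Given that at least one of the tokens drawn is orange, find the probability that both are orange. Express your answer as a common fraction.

9/17

P(both orange) = C(10,2)/C(14,2) = 45/91; P(at least one orange) = 1 − C(4,2)/C(14,2) = 85/91.
Since 'both orange' ⊆ 'at least one orange', P(both | at least one) = 45/91 / 85/91 = 9/17 ≈ 0.5294.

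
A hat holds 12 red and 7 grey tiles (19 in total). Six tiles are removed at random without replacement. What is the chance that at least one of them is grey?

Use the complement: P(at least one grey) = 1 − P(no grey).
P(none) = C(12,6)/C(19,6) = 924/27132.
So P = 1 − 924/27132 = 312/323 ≈ 0.9659.

312/323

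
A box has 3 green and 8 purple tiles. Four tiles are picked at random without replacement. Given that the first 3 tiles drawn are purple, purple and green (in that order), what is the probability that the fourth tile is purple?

After removing 1 green, 2 purple, the box has 6 purple out of 8 remaining.
P(fourth is purple | given) = 6/8 = 3/4 ≈ 0.7500.

3/4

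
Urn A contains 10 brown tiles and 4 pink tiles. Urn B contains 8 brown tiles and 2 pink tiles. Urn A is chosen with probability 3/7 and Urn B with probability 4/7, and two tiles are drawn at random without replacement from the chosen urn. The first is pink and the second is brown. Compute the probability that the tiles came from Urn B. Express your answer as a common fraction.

P(E | Urn A) = 20/91; P(E | Urn B) = 8/45.
P(E) = 3/7·20/91 + 4/7·8/45 = 5612/28665.
By Bayes' rule, P(Urn B | E) = 32/315 / 5612/28665 = 728/1403 ≈ 0.5189.

728/1403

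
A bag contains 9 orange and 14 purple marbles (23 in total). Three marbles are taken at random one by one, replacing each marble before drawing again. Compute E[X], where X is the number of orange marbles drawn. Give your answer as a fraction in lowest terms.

By linearity of expectation, E[X] = Σ P(draw i is orange); each independent draw has P(orange) = 9/23.
E[X] = 3 · 9/23 = 27/23 ≈ 1.1739.

27/23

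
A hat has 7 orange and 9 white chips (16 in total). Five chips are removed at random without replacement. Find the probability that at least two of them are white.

Sum the hypergeometric tail for j = 2,…,5 white chips.
Favorable = C(9,2)·C(7,3) + C(9,3)·C(7,2) + C(9,4)·C(7,1) + C(9,5)·C(7,0) = 4032; total = C(16,5) = 4368.
P = 4032/4368 = 12/13 ≈ 0.9231.

12/13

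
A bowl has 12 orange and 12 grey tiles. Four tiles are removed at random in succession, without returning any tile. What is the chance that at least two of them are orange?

227/322

Sum the hypergeometric tail for j = 2,…,4 orange tiles.
Favorable = C(12,2)·C(12,2) + C(12,3)·C(12,1) + C(12,4)·C(12,0) = 7491; total = C(24,4) = 10626.
P = 7491/10626 = 227/322 ≈ 0.7050.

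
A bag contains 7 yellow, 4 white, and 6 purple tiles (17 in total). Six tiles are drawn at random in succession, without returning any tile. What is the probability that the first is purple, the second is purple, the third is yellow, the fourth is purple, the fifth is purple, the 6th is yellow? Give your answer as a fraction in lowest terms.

3/1768

Multiply the conditional probability of each draw in order, without replacement, so each draw removes one from its color and from the total.
P = (6/17) · (5/16) · (7/15) · (4/14) · (3/13) · (6/12) = 3/1768 ≈ 0.0017.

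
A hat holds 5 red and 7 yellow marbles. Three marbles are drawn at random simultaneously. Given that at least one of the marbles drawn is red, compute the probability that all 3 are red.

P(all 3 red) = C(5,3)/C(12,3) = 1/22; P(at least one red) = 1 − C(7,3)/C(12,3) = 37/44.
Since 'all 3 red' ⊆ 'at least one red', P(all 3 | at least one) = 1/22 / 37/44 = 2/37 ≈ 0.0541.

2/37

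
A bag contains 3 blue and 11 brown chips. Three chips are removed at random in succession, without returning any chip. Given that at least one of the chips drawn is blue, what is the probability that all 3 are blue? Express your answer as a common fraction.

1/199

P(all 3 blue) = C(3,3)/C(14,3) = 1/364; P(at least one blue) = 1 − C(11,3)/C(14,3) = 199/364.
Since 'all 3 blue' ⊆ 'at least one blue', P(all 3 | at least one) = 1/364 / 199/364 = 1/199 ≈ 0.0050.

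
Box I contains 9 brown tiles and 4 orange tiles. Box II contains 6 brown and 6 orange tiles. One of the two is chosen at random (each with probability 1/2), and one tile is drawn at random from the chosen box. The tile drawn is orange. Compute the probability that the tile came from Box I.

P(orange | Box I) = 4/13; P(orange | Box II) = 1/2.
P(orange) = 1/2·4/13 + 1/2·1/2 = 21/52.
By Bayes' rule, P(Box I | orange) = 2/13 / 21/52 = 8/21 ≈ 0.3810.

8/21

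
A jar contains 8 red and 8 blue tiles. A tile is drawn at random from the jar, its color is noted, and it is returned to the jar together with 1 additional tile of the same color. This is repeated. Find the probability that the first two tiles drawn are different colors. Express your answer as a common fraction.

Either blue then red, or red then blue; after the first draw the total is 17.
P = (8/16)·(8/17) + (8/16)·(8/17) = 8/17 ≈ 0.4706.

8/17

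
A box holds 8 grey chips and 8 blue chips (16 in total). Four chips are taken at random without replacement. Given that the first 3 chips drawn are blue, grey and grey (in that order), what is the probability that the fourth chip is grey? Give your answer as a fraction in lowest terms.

6/13

After removing 2 grey, 1 blue, the box has 6 grey out of 13 remaining.
P(fourth is grey | given) = 6/13 ≈ 0.4615.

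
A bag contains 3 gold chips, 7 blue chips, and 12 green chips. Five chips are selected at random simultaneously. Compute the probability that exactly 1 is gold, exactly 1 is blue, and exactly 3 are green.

10/57

Unordered draws without replacement: count favorable combinations over C(22,5).
Favorable = C(3,1) · C(7,1) · C(12,3) = 4620; total = C(22,5) = 26334.
P = 4620/26334 = 10/57 ≈ 0.1754.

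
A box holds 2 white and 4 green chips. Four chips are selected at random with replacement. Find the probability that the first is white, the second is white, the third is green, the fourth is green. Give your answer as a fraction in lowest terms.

4/81

Multiply the conditional probability of each draw in order, with replacement (the composition resets each draw).
P = (2/6) · (2/6) · (4/6) · (4/6) = 4/81 ≈ 0.0494.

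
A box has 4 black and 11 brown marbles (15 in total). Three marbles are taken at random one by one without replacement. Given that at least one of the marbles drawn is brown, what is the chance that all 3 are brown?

15/41

P(all 3 brown) = C(11,3)/C(15,3) = 33/91; P(at least one brown) = 1 − C(4,3)/C(15,3) = 451/455.
Since 'all 3 brown' ⊆ 'at least one brown', P(all 3 | at least one) = 33/91 / 451/455 = 15/41 ≈ 0.3659.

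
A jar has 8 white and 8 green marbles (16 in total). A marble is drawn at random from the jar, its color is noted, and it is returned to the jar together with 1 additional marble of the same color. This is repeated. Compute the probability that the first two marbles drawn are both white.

After a white draw the jar holds 9 white out of 17.
P = (8/16)·(9/17) = 9/34 ≈ 0.2647.

9/34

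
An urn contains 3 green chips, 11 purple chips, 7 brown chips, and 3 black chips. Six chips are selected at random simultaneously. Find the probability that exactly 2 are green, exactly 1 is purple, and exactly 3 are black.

3/12236

Unordered draws without replacement: count favorable combinations over C(24,6).
Favorable = C(3,2) · C(11,1) · C(7,0) · C(3,3) = 33; total = C(24,6) = 134596.
P = 33/134596 = 3/12236 ≈ 0.0002.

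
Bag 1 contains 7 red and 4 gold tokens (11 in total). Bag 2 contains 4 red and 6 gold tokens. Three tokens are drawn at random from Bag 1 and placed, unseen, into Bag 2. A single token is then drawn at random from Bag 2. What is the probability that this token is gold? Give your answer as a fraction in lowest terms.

Condition on how many of the transferred tokens are gold (from Bag 1: 4 gold of 11; then Bag 2 has 13 total).
  0 gold: C(4,0)C(7,3)/C(11,3) = 7/33; then P = 6/13
  1 gold: C(4,1)C(7,2)/C(11,3) = 28/55; then P = 7/13
  2 gold: C(4,2)C(7,1)/C(11,3) = 14/55; then P = 8/13
  3 gold: C(4,3)C(7,0)/C(11,3) = 4/165; then P = 9/13
P(gold from Bag 2) = 6/11 ≈ 0.5455.

6/11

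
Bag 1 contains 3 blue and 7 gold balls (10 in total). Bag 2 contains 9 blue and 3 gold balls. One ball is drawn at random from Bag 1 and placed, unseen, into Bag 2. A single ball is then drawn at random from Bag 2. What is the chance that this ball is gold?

Condition on how many of the transferred balls are gold (from Bag 1: 7 gold of 10; then Bag 2 has 13 total).
  0 gold: C(7,0)C(3,1)/C(10,1) = 3/10; then P = 3/13
  1 gold: C(7,1)C(3,0)/C(10,1) = 7/10; then P = 4/13
P(gold from Bag 2) = 37/130 ≈ 0.2846.

37/130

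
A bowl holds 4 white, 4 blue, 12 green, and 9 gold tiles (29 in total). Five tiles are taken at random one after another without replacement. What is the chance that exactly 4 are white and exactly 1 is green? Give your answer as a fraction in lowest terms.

Unordered draws without replacement: count favorable combinations over C(29,5).
Favorable = C(4,4) · C(4,0) · C(12,1) · C(9,0) = 12; total = C(29,5) = 118755.
P = 12/118755 = 4/39585 ≈ 0.0001.

4/39585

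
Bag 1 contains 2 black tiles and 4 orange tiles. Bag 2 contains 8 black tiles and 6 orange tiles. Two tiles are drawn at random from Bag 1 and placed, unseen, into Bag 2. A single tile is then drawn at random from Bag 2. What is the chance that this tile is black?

13/24

Condition on how many of the transferred tiles are black (from Bag 1: 2 black of 6; then Bag 2 has 16 total).
  0 black: C(2,0)C(4,2)/C(6,2) = 2/5; then P = 8/16
  1 black: C(2,1)C(4,1)/C(6,2) = 8/15; then P = 9/16
  2 black: C(2,2)C(4,0)/C(6,2) = 1/15; then P = 10/16
P(black from Bag 2) = 13/24 ≈ 0.5417.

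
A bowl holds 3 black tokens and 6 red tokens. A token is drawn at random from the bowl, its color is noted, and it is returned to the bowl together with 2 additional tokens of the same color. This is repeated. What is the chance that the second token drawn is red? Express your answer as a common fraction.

Condition on the first draw. If first is red (prob 6/9), second-red has prob (8)/(11); if not (prob 3/9), it has prob 6/(11).
P = (6/9)·(8/11) + (3/9)·(6/11) = 2/3 ≈ 0.6667.

2/3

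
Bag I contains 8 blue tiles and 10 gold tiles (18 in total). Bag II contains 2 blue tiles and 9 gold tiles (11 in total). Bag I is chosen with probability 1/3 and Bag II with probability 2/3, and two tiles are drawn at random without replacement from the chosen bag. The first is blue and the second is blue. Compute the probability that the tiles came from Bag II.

P(E | Bag I) = 28/153; P(E | Bag II) = 1/55.
P(E) = 1/3·28/153 + 2/3·1/55 = 1846/25245.
By Bayes' rule, P(Bag II | E) = 2/165 / 1846/25245 = 153/923 ≈ 0.1658.

153/923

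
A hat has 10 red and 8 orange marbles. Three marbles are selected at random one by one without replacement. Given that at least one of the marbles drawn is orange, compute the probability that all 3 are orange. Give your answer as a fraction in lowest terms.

P(all 3 orange) = C(8,3)/C(18,3) = 7/102; P(at least one orange) = 1 − C(10,3)/C(18,3) = 29/34.
Since 'all 3 orange' ⊆ 'at least one orange', P(all 3 | at least one) = 7/102 / 29/34 = 7/87 ≈ 0.0805.

7/87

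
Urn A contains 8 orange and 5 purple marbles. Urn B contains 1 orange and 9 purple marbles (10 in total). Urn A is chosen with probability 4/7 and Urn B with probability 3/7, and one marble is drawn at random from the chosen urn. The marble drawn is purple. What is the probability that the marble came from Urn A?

200/551

P(purple | Urn A) = 5/13; P(purple | Urn B) = 9/10.
P(purple) = 4/7·5/13 + 3/7·9/10 = 551/910.
By Bayes' rule, P(Urn A | purple) = 20/91 / 551/910 = 200/551 ≈ 0.3630.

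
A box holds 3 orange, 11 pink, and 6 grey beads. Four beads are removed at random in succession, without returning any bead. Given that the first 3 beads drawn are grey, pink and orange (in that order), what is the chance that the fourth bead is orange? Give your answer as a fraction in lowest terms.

2/17

After removing 1 orange, 1 pink, 1 grey, the box has 2 orange out of 17 remaining.
P(fourth is orange | given) = 2/17 ≈ 0.1176.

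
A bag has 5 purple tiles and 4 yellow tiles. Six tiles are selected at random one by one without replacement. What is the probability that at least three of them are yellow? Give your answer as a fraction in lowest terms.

Sum the hypergeometric tail for j = 3,…,4 yellow tiles.
Favorable = C(4,3)·C(5,3) + C(4,4)·C(5,2) = 50; total = C(9,6) = 84.
P = 50/84 = 25/42 ≈ 0.5952.

25/42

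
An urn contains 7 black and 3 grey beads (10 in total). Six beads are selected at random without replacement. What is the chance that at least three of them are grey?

1/6

Sum the hypergeometric tail for j = 3,…,3 grey beads.
Favorable = C(3,3)·C(7,3) = 35; total = C(10,6) = 210.
P = 35/210 = 1/6 ≈ 0.1667.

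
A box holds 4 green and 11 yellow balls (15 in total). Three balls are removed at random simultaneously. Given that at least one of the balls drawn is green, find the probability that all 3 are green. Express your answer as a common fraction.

2/145

P(all 3 green) = C(4,3)/C(15,3) = 4/455; P(at least one green) = 1 − C(11,3)/C(15,3) = 58/91.
Since 'all 3 green' ⊆ 'at least one green', P(all 3 | at least one) = 4/455 / 58/91 = 2/145 ≈ 0.0138.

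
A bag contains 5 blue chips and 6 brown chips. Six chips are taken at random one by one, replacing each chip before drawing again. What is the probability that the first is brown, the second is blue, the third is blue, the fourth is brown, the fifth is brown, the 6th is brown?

32400/1771561

Multiply the conditional probability of each draw in order, with replacement (the composition resets each draw).
P = (6/11) · (5/11) · (5/11) · (6/11) · (6/11) · (6/11) = 32400/1771561 ≈ 0.0183.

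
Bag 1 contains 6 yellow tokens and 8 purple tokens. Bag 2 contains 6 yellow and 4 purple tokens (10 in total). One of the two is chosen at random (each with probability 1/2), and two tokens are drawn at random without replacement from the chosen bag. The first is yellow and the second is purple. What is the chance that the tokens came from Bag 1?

P(E | Bag 1) = 24/91; P(E | Bag 2) = 4/15.
P(E) = 1/2·24/91 + 1/2·4/15 = 362/1365.
By Bayes' rule, P(Bag 1 | E) = 12/91 / 362/1365 = 90/181 ≈ 0.4972.

90/181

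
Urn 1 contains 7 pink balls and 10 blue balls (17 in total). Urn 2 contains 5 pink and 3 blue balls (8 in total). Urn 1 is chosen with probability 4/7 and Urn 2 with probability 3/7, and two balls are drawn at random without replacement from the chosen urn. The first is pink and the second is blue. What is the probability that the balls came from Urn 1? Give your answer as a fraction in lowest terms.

P(E | Urn 1) = 35/136; P(E | Urn 2) = 15/56.
P(E) = 4/7·35/136 + 3/7·15/56 = 1745/6664.
By Bayes' rule, P(Urn 1 | E) = 5/34 / 1745/6664 = 196/349 ≈ 0.5616.

196/349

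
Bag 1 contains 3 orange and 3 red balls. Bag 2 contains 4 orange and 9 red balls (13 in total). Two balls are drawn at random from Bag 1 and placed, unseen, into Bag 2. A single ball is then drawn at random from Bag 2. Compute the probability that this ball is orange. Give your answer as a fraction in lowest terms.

Condition on how many of the transferred balls are orange (from Bag 1: 3 orange of 6; then Bag 2 has 15 total).
  0 orange: C(3,0)C(3,2)/C(6,2) = 1/5; then P = 4/15
  1 orange: C(3,1)C(3,1)/C(6,2) = 3/5; then P = 5/15
  2 orange: C(3,2)C(3,0)/C(6,2) = 1/5; then P = 6/15
P(orange from Bag 2) = 1/3 ≈ 0.3333.

1/3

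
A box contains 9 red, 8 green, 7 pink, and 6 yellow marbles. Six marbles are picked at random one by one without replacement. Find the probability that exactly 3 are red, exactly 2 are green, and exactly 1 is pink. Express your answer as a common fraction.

Unordered draws without replacement: count favorable combinations over C(30,6).
Favorable = C(9,3) · C(8,2) · C(7,1) · C(6,0) = 16464; total = C(30,6) = 593775.
P = 16464/593775 = 784/28275 ≈ 0.0277.

784/28275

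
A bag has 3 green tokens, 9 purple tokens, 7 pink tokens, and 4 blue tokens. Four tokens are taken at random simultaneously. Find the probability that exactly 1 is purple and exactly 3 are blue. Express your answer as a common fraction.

36/8855

Unordered draws without replacement: count favorable combinations over C(23,4).
Favorable = C(3,0) · C(9,1) · C(7,0) · C(4,3) = 36; total = C(23,4) = 8855.
P = 36/8855 = 36/8855 ≈ 0.0041.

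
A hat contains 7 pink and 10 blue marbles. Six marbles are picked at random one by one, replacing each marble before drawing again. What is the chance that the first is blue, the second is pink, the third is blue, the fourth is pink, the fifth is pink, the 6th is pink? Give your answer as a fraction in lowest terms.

Multiply the conditional probability of each draw in order, with replacement (the composition resets each draw).
P = (10/17) · (7/17) · (10/17) · (7/17) · (7/17) · (7/17) = 240100/24137569 ≈ 0.0099.

240100/24137569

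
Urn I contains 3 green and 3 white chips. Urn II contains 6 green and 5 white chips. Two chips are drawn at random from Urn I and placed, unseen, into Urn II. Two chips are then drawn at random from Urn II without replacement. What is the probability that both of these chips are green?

53/195

Condition on how many of the transferred chips are green (from Urn I: 3 green of 6; then Urn II has 13 total).
  0 green: C(3,0)C(3,2)/C(6,2) = 1/5; then P = C(6,2)/C(13,2) = 5/26
  1 green: C(3,1)C(3,1)/C(6,2) = 3/5; then P = C(7,2)/C(13,2) = 7/26
  2 green: C(3,2)C(3,0)/C(6,2) = 1/5; then P = C(8,2)/C(13,2) = 14/39
P(both green) = 53/195 ≈ 0.2718.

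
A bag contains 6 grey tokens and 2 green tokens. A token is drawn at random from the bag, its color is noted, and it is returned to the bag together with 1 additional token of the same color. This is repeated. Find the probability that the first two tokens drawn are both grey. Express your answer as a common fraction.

After a grey draw the bag holds 7 grey out of 9.
P = (6/8)·(7/9) = 7/12 ≈ 0.5833.

7/12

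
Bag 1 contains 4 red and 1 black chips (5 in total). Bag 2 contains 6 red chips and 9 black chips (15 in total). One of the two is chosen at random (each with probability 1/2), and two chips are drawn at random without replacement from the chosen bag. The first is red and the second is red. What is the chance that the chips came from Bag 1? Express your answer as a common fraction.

P(E | Bag 1) = 3/5; P(E | Bag 2) = 1/7.
P(E) = 1/2·3/5 + 1/2·1/7 = 13/35.
By Bayes' rule, P(Bag 1 | E) = 3/10 / 13/35 = 21/26 ≈ 0.8077.

21/26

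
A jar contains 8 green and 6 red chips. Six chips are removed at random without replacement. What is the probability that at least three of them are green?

Sum the hypergeometric tail for j = 3,…,6 green chips.
Favorable = C(8,3)·C(6,3) + C(8,4)·C(6,2) + C(8,5)·C(6,1) + C(8,6)·C(6,0) = 2534; total = C(14,6) = 3003.
P = 2534/3003 = 362/429 ≈ 0.8438.

362/429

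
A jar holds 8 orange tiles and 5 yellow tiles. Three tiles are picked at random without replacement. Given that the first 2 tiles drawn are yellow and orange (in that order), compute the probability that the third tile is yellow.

After removing 1 orange, 1 yellow, the jar has 4 yellow out of 11 remaining.
P(third is yellow | given) = 4/11 ≈ 0.3636.

4/11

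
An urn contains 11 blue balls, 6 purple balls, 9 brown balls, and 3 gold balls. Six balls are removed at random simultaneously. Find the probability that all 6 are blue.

11/11310

Unordered draws without replacement: count favorable combinations over C(29,6).
Favorable = C(11,6) · C(6,0) · C(9,0) · C(3,0) = 462; total = C(29,6) = 475020.
P = 462/475020 = 11/11310 ≈ 0.0010.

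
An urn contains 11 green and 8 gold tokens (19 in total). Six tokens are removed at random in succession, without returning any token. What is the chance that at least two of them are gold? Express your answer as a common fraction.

Sum the hypergeometric tail for j = 2,…,6 gold tokens.
Favorable = C(8,2)·C(11,4) + C(8,3)·C(11,3) + C(8,4)·C(11,2) + C(8,5)·C(11,1) + C(8,6)·C(11,0) = 22974; total = C(19,6) = 27132.
P = 22974/27132 = 547/646 ≈ 0.8467.

547/646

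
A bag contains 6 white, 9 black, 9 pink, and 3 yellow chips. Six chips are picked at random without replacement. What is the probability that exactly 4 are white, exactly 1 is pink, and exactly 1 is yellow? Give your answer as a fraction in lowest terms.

Unordered draws without replacement: count favorable combinations over C(27,6).
Favorable = C(6,4) · C(9,0) · C(9,1) · C(3,1) = 405; total = C(27,6) = 296010.
P = 405/296010 = 9/6578 ≈ 0.0014.

9/6578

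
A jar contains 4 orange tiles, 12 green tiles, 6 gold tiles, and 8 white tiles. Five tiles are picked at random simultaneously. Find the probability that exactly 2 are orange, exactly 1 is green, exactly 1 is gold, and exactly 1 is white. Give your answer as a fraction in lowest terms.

64/2639

Unordered draws without replacement: count favorable combinations over C(30,5).
Favorable = C(4,2) · C(12,1) · C(6,1) · C(8,1) = 3456; total = C(30,5) = 142506.
P = 3456/142506 = 64/2639 ≈ 0.0243.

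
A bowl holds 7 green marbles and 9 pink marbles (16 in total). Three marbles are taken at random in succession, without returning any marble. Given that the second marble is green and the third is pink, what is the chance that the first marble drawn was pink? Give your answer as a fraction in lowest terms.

P(first=pink and the second marble is green and the third is pink) = (9/16)·(7/15)·(8/14) = 3/20.
P(E) = Σ over first color = 9/80 + 3/20 = 21/80.
By Bayes, P(first=pink | E) = 3/20 / 21/80 = 4/7 ≈ 0.5714.

4/7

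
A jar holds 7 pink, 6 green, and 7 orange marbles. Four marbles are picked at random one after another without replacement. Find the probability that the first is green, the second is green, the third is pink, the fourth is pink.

Multiply the conditional probability of each draw in order, without replacement, so each draw removes one from its color and from the total.
P = (6/20) · (5/19) · (7/18) · (6/17) = 7/646 ≈ 0.0108.

7/646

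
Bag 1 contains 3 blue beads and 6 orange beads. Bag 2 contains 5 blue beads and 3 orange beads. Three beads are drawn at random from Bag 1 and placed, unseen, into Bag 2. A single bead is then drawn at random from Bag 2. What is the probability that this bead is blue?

6/11

Condition on how many of the transferred beads are blue (from Bag 1: 3 blue of 9; then Bag 2 has 11 total).
  0 blue: C(3,0)C(6,3)/C(9,3) = 5/21; then P = 5/11
  1 blue: C(3,1)C(6,2)/C(9,3) = 15/28; then P = 6/11
  2 blue: C(3,2)C(6,1)/C(9,3) = 3/14; then P = 7/11
  3 blue: C(3,3)C(6,0)/C(9,3) = 1/84; then P = 8/11
P(blue from Bag 2) = 6/11 ≈ 0.5455.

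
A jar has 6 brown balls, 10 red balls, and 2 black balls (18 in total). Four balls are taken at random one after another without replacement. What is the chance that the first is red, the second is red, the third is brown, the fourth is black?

1/68

Multiply the conditional probability of each draw in order, without replacement, so each draw removes one from its color and from the total.
P = (10/18) · (9/17) · (6/16) · (2/15) = 1/68 ≈ 0.0147.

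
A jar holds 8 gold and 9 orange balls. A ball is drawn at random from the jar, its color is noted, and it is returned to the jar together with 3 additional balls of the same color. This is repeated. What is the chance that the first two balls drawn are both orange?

After a orange draw the jar holds 12 orange out of 20.
P = (9/17)·(12/20) = 27/85 ≈ 0.3176.

27/85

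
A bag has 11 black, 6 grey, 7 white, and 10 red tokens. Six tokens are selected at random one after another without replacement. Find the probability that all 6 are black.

21/61132

Unordered draws without replacement: count favorable combinations over C(34,6).
Favorable = C(11,6) · C(6,0) · C(7,0) · C(10,0) = 462; total = C(34,6) = 1344904.
P = 462/1344904 = 21/61132 ≈ 0.0003.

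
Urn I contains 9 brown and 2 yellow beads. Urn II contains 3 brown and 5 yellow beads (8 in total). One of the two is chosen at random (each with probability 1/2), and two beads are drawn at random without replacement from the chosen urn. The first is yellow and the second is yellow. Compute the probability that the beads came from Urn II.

P(E | Urn I) = 1/55; P(E | Urn II) = 5/14.
P(E) = 1/2·1/55 + 1/2·5/14 = 289/1540.
By Bayes' rule, P(Urn II | E) = 5/28 / 289/1540 = 275/289 ≈ 0.9516.

275/289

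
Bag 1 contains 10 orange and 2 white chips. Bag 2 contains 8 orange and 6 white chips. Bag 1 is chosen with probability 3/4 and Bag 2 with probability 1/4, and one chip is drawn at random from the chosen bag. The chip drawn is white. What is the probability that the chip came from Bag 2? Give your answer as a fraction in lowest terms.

P(white | Bag 1) = 1/6; P(white | Bag 2) = 3/7.
P(white) = 3/4·1/6 + 1/4·3/7 = 13/56.
By Bayes' rule, P(Bag 2 | white) = 3/28 / 13/56 = 6/13 ≈ 0.4615.

6/13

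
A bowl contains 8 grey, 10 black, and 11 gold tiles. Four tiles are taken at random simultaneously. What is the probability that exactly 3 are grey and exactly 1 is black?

Unordered draws without replacement: count favorable combinations over C(29,4).
Favorable = C(8,3) · C(10,1) · C(11,0) = 560; total = C(29,4) = 23751.
P = 560/23751 = 80/3393 ≈ 0.0236.

80/3393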